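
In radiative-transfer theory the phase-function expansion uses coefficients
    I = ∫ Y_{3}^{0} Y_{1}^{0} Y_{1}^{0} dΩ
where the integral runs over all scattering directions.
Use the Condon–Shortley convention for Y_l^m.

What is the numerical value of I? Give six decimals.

0.000000

l₃=1 ∉ [2,4] — triangle fails ⇒ I = 0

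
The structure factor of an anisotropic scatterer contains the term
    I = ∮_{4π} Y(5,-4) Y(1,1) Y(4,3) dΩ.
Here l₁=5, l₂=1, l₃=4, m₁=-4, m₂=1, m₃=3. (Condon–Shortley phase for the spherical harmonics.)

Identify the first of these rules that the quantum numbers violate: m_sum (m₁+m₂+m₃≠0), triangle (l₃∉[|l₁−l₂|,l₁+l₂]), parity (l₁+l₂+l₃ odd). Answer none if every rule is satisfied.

none

azimuthal sum: -4 + 1 + 3 = 0  ✓
4 ≤ 4 ≤ 6 (triangle on l)  ✓
L = 5 + 1 + 4 = 10 (even)  ✓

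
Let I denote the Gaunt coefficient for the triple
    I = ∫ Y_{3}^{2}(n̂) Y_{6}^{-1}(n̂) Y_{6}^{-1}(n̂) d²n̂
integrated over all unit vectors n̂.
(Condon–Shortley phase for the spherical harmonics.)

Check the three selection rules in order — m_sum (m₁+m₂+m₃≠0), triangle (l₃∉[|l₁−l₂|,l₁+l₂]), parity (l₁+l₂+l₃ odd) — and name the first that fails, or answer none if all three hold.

azimuthal sum: 2 − 1 − 1 = 0  ✓
3 ≤ 6 ≤ 9 (triangle on l)  ✓
L = 3 + 6 + 6 = 15 (odd)  ✗

parity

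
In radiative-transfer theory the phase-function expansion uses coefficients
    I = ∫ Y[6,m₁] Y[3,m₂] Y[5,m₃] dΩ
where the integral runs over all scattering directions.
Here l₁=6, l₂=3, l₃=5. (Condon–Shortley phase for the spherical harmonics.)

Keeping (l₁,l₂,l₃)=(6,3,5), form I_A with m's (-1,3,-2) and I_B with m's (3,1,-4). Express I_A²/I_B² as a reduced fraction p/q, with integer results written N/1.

49/72

l's match ⇒ only the (l;m) 3-j factors differ between A and B.
A: triangle coeff Δ(6,3,5) = 1/675675; Σ_t [4,4]: t=4:+1/34560 = 1/34560; (3j)²=7/429 [(6 3 5; -1 3 -2)], sign=-1
B: triangle coeff Δ(6,3,5) = 1/675675; Σ_t [2,3]: t=2:+1/40320 t=3:−1/241920 = 1/48384; (3j)²=24/1001 [(6 3 5; 3 1 -4)], sign=-1
I_A²/I_B² = (7/429)/(24/1001) = 49/72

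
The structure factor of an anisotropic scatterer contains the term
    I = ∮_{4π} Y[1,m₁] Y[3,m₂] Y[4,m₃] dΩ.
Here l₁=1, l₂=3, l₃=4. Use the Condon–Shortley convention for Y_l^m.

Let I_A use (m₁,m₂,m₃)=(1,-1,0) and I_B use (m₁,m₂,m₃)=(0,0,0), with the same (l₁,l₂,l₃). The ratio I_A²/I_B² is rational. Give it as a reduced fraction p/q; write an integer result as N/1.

3/8

Shared (l₁,l₂,l₃)=(1,3,4): N and (l;000)² cancel in I_A²/I_B².
A: Δ = 0!·2!·6!/9! = 1/252; Racah Σ t=0..0: t=0:+1/96 = 1/96; ⇒ 3j(1 3 4; 1 -1 0)² = 1/42, sgn +1
B: Δ = 0!·2!·6!/9! = 1/252; Racah Σ t=0..0: t=0:+1/36 = 1/36; ⇒ 3j(1 3 4; 0 0 0)² = 4/63, sgn +1
I_A²/I_B² = (1/42)/(4/63) = 3/8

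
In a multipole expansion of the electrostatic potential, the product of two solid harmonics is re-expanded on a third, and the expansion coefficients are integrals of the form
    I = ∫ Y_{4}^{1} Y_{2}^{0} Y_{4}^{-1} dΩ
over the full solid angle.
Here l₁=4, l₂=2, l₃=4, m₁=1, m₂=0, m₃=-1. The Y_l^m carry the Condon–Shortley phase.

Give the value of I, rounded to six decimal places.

m-sum 0 ✓  L=10 even ✓  2≤4≤6 ✓
Π(2lᵢ+1) = 9×5×9 = 405
triangle coeff Δ(4,2,4) = 1/13860
Σ_t [0,2]: t=0:+1/192 t=1:−1/36 t=2:+1/192 = -5/288
(3j)²=20/693 [(4 2 4; 0 0 0)], sign=-1
Σ_t [0,2]: t=0:+1/144 t=1:−1/48 t=2:+1/480 = -17/1440
(3j)²=289/13860 [(4 2 4; 1 0 -1)], sign=+1
⇒ 4πI² = 1445/5929
I = (-1)√(1445/5929/(4π)) = -0.13926381

-0.139264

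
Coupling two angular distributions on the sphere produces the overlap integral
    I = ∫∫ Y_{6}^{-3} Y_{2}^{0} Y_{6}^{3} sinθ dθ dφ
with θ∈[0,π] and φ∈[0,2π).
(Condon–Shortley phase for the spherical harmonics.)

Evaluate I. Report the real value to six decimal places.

m-sum 0 ✓  L=14 even ✓  4≤6≤8 ✓
Π(2lᵢ+1) = 13×5×13 = 845
triangle coeff Δ(6,2,6) = 1/90090
Σ_t [0,2]: t=0:+1/69120 t=1:−1/14400 t=2:+1/69120 = -7/172800
(3j)²=14/715 [(6 2 6; 0 0 0)], sign=-1
Σ_t [0,2]: t=0:+1/1451520 t=1:−1/80640 t=2:+1/120960 = -1/290304
(3j)²=5/2002 [(6 2 6; -3 0 3)], sign=+1
⇒ 4πI² = 5/121
I = (-1)√(5/121/(4π)) = -0.05734392

-0.057344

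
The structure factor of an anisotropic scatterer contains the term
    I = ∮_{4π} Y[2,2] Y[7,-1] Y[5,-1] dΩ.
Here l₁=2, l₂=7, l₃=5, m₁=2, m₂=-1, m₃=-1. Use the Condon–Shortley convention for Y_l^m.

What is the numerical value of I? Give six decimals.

-0.094812

Rules hold: Σm=0, L=14 even, 5≤5≤9.
N = 5·15·11 = 825
Δ = 4!·0!·10!/15! = 1/15015
Racah Σ t=2..2: t=2:+1/57600 = 1/57600
⇒ 3j(2 7 5; 0 0 0)² = 21/715, sgn -1
Racah Σ t=0..0: t=0:+1/414720 = 1/414720
⇒ 3j(2 7 5; 2 -1 -1)² = 2/429, sgn +1
4πI² = N·(3j₀)²·(3jₘ)² = 210/1859
I = -1·√(0.112964/4π) = -0.09481237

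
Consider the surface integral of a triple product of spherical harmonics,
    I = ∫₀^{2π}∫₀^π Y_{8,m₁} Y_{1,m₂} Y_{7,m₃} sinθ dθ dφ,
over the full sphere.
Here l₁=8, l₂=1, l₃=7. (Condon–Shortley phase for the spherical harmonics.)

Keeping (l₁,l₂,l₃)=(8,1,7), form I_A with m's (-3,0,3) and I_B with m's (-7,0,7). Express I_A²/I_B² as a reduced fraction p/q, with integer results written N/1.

Shared (l₁,l₂,l₃)=(8,1,7): N and (l;000)² cancel in I_A²/I_B².
A: Δ = 2!·14!·0!/17! = 1/2040; Racah Σ t=1..1: t=1:−1/87091200 = -1/87091200; ⇒ 3j(8 1 7; -3 0 3)² = 11/408, sgn -1
B: Δ = 2!·14!·0!/17! = 1/2040; Racah Σ t=1..1: t=1:−1/87178291200 = -1/87178291200; ⇒ 3j(8 1 7; -7 0 7)² = 1/136, sgn -1
I_A²/I_B² = (11/408)/(1/136) = 11/3

11/3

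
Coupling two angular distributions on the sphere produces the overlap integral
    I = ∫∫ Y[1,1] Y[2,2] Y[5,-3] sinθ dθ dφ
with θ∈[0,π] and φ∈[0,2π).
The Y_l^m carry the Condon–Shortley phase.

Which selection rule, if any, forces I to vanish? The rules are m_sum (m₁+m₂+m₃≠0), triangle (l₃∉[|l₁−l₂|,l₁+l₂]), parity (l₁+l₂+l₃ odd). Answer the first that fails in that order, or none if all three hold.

m₁+m₂+m₃ = 1 + 2 − 3 = 0  ✓
triangle: |1−2|=1 ≤ l₃=5 ≤ 1+2=3  ✗
parity: l₁+l₂+l₃ = 8 is even

triangle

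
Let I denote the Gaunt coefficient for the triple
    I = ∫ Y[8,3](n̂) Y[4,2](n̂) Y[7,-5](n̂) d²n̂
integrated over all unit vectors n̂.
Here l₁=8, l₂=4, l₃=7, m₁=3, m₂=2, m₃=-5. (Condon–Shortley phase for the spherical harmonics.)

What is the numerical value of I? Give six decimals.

0.000000

l₁+l₂+l₃=19 is odd: 3j(l;000)=0 ⇒ I=0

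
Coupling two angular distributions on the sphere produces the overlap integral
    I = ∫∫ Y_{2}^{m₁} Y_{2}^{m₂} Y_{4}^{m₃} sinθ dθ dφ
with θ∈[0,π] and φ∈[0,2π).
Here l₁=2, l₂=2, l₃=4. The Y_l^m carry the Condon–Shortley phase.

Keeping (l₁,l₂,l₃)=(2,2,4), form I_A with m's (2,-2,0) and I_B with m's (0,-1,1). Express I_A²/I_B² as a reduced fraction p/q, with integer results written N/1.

1/30

Shared (l₁,l₂,l₃)=(2,2,4): N and (l;000)² cancel in I_A²/I_B².
A: Δ = 0!·4!·4!/9! = 1/630; Racah Σ t=0..0: t=0:+1/576 = 1/576; ⇒ 3j(2 2 4; 2 -2 0)² = 1/630, sgn +1
B: Δ = 0!·4!·4!/9! = 1/630; Racah Σ t=0..0: t=0:+1/24 = 1/24; ⇒ 3j(2 2 4; 0 -1 1)² = 1/21, sgn -1
I_A²/I_B² = (1/630)/(1/21) = 1/30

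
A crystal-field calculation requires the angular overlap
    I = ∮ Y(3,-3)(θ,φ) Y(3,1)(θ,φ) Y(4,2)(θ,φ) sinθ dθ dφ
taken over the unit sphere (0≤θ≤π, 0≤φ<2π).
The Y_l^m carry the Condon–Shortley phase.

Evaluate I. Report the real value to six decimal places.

-0.188451

m-sum 0 ✓  L=10 even ✓  0≤4≤6 ✓
Π(2lᵢ+1) = 7×7×9 = 441
triangle coeff Δ(3,3,4) = 1/34650
Σ_t [0,2]: t=0:+1/72 t=1:−1/16 t=2:+1/72 = -5/144
(3j)²=2/77 [(3 3 4; 0 0 0)], sign=-1
Σ_t [2,2]: t=2:+1/192 = 1/192
(3j)²=3/77 [(3 3 4; -3 1 2)], sign=+1
⇒ 4πI² = 54/121
I = (-1)√(54/121/(4π)) = -0.18845135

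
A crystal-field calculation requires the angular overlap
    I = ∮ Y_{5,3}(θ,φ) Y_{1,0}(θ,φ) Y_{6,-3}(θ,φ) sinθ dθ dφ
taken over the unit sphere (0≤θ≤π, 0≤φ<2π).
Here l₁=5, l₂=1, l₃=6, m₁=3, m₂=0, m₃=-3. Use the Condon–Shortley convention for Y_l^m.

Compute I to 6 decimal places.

-0.212310

Checks pass: Σm=0; 12 even; l₃=6∈[4,6].
(2·5+1)(2·1+1)(2·6+1) = 429
Δ: 0! 10! 2! / 13! → 1/858
sum: t=0:+1/14400 = 1/14400
3j²(5 1 6; 0 0 0) = Δ·Π!·Σ² = 6/143  (sign +1)
sum: t=0:+1/80640 = 1/80640
3j²(5 1 6; 3 0 -3) = Δ·Π!·Σ² = 9/286  (sign -1)
combine: 4πI² = 429·6/143·9/286 = 81/143
take √, sign -1: I = -0.21230956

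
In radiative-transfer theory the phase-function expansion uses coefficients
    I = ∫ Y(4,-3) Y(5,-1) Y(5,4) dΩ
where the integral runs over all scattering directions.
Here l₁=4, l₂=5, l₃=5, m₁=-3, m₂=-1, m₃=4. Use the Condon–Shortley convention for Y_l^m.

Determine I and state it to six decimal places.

Checks pass: Σm=0; 14 even; l₃=5∈[1,9].
(2·4+1)(2·5+1)(2·5+1) = 1089
Δ: 4! 4! 6! / 15! → 1/3153150
sum: t=0:+1/69120 t=1:−1/1728 t=2:+1/576 t=3:−1/1728 t=4:+1/69120 = 7/11520
3j²(4 5 5; 0 0 0) = Δ·Π!·Σ² = 2/143  (sign -1)
sum: t=3:−1/17280 t=4:+1/103680 = -1/20736
3j²(4 5 5; -3 -1 4) = Δ·Π!·Σ² = 10/429  (sign +1)
combine: 4πI² = 1089·2/143·10/429 = 60/169
take √, sign -1: I = -0.16808437

-0.168084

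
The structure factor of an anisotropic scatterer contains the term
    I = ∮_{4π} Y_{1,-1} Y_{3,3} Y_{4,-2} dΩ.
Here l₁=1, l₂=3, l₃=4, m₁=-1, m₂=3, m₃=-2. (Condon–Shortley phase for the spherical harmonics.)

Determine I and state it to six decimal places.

0.061558

m-sum 0 ✓  L=8 even ✓  2≤4≤4 ✓
Π(2lᵢ+1) = 3×7×9 = 189
triangle coeff Δ(1,3,4) = 1/252
Σ_t [0,0]: t=0:+1/36 = 1/36
(3j)²=4/63 [(1 3 4; 0 0 0)], sign=+1
Σ_t [0,0]: t=0:+1/1440 = 1/1440
(3j)²=1/252 [(1 3 4; -1 3 -2)], sign=+1
⇒ 4πI² = 1/21
I = (+1)√(1/21/(4π)) = 0.06155813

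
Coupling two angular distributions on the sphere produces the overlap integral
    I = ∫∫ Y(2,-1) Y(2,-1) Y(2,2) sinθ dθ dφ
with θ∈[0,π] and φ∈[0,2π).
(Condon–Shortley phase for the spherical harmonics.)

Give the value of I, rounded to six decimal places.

Checks pass: Σm=0; 6 even; l₃=2∈[0,4].
(2·2+1)(2·2+1)(2·2+1) = 125
Δ: 2! 2! 2! / 7! → 1/630
sum: t=0:+1/8 t=1:−1/1 t=2:+1/8 = -3/4
3j²(2 2 2; 0 0 0) = Δ·Π!·Σ² = 2/35  (sign -1)
sum: t=1:−1/4 = -1/4
3j²(2 2 2; -1 -1 2) = Δ·Π!·Σ² = 3/35  (sign -1)
combine: 4πI² = 125·2/35·3/35 = 30/49
take √, sign +1: I = 0.22072812

0.220728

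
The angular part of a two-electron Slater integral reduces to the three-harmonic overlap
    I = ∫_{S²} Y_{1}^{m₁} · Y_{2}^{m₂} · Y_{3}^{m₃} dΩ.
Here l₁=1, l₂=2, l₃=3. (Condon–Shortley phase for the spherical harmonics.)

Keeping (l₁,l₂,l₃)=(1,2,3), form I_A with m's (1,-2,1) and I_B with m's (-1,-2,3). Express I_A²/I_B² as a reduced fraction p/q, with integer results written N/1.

1/15

l's match ⇒ only the (l;m) 3-j factors differ between A and B.
A: triangle coeff Δ(1,2,3) = 1/105; Σ_t [0,0]: t=0:+1/48 = 1/48; (3j)²=1/105 [(1 2 3; 1 -2 1)], sign=+1
B: triangle coeff Δ(1,2,3) = 1/105; Σ_t [0,0]: t=0:+1/48 = 1/48; (3j)²=1/7 [(1 2 3; -1 -2 3)], sign=+1
I_A²/I_B² = (1/105)/(1/7) = 1/15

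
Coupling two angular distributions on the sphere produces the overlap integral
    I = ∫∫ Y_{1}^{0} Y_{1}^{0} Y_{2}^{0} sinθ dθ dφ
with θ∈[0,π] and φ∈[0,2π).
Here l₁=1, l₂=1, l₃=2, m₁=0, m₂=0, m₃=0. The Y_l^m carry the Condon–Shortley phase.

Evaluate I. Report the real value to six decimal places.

0.252313

Rules hold: Σm=0, L=4 even, 0≤2≤2.
N = 3·3·5 = 45
Δ = 0!·2!·2!/5! = 1/30
Racah Σ t=0..0: t=0:+1/1 = 1/1
⇒ 3j(1 1 2; 0 0 0)² = 2/15, sgn +1
(m-triple is (0,0,0) — same symbol as above.)
4πI² = N·(3j₀)²·(3jₘ)² = 4/5
I = +1·√(0.8/4π) = 0.25231325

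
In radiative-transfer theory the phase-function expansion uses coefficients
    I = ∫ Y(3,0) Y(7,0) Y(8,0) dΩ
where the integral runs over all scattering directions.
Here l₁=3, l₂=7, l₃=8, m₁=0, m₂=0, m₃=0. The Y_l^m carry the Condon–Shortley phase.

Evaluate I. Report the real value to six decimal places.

0.143054

m-sum 0 ✓  L=18 even ✓  4≤8≤10 ✓
Π(2lᵢ+1) = 7×15×17 = 1785
triangle coeff Δ(3,7,8) = 1/5290740
Σ_t [0,2]: t=0:+1/7257600 t=1:−1/2073600 t=2:+1/7257600 = -1/4838400
(3j)²=252/20995 [(3 7 8; 0 0 0)], sign=-1
(m-triple is (0,0,0) — same symbol as above.)
⇒ 4πI² = 1333584/5185765
I = (+1)√(1333584/5185765/(4π)) = 0.14305362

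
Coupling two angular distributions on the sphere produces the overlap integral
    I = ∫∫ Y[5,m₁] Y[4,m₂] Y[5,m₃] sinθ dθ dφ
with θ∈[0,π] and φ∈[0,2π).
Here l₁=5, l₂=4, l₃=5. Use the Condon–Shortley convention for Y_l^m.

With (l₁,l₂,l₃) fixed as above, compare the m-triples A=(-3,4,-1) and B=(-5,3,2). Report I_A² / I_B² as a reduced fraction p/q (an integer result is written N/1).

10/7

Same 5,4,5: normalisation and zero-m 3j drop out of the ratio.
A: Δ: 4! 6! 4! / 15! → 1/3153150; sum: t=4:+1/27648 = 1/27648; 3j²(5 4 5; -3 4 -1) = Δ·Π!·Σ² = 10/429  (sign +1)
B: Δ: 4! 6! 4! / 15! → 1/3153150; sum: t=4:+1/103680 = 1/103680; 3j²(5 4 5; -5 3 2) = Δ·Π!·Σ² = 7/429  (sign -1)
I_A²/I_B² = (10/429)/(7/429) = 10/7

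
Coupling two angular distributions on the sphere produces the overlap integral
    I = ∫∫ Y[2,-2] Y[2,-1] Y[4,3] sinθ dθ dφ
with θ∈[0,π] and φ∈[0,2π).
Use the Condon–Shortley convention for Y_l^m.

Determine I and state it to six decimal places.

m-sum 0 ✓  L=8 even ✓  0≤4≤4 ✓
Π(2lᵢ+1) = 5×5×9 = 225
triangle coeff Δ(2,2,4) = 1/630
Σ_t [0,0]: t=0:+1/16 = 1/16
(3j)²=2/35 [(2 2 4; 0 0 0)], sign=+1
Σ_t [0,0]: t=0:+1/144 = 1/144
(3j)²=1/18 [(2 2 4; -2 -1 3)], sign=-1
⇒ 4πI² = 5/7
I = (-1)√(5/7/(4π)) = -0.23841361

-0.238414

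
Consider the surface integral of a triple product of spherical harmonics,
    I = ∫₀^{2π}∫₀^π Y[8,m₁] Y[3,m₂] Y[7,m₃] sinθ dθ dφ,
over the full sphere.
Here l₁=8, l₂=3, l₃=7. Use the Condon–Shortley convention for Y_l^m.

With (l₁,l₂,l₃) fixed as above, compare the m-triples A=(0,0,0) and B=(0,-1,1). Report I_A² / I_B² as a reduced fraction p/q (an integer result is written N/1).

168/1

Shared (l₁,l₂,l₃)=(8,3,7): N and (l;000)² cancel in I_A²/I_B².
A: Δ = 4!·12!·2!/19! = 1/5290740; Racah Σ t=1..3: t=1:−1/7257600 t=2:+1/2073600 t=3:−1/7257600 = 1/4838400; ⇒ 3j(8 3 7; 0 0 0)² = 252/20995, sgn -1
B: Δ = 4!·12!·2!/19! = 1/5290740; Racah Σ t=0..2: t=0:+1/46448640 t=1:−1/3628800 t=2:+1/4147200 = -1/77414400; ⇒ 3j(8 3 7; 0 -1 1)² = 3/41990, sgn -1
I_A²/I_B² = (252/20995)/(3/41990) = 168/1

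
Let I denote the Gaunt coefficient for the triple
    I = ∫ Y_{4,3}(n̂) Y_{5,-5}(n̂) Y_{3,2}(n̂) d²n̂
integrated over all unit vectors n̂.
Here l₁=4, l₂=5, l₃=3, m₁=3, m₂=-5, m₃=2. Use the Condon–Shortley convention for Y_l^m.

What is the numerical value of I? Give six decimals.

m-sum 0 ✓  L=12 even ✓  1≤3≤9 ✓
Π(2lᵢ+1) = 9×11×7 = 693
triangle coeff Δ(4,5,3) = 1/180180
Σ_t [2,4]: t=2:+1/576 t=3:−1/144 t=4:+1/576 = -1/288
(3j)²=20/1001 [(4 5 3; 0 0 0)], sign=+1
Σ_t [0,0]: t=0:+1/17280 = 1/17280
(3j)²=35/858 [(4 5 3; 3 -5 2)], sign=-1
⇒ 4πI² = 1050/1859
I = (-1)√(1050/1859/(4π)) = -0.21200691

-0.212007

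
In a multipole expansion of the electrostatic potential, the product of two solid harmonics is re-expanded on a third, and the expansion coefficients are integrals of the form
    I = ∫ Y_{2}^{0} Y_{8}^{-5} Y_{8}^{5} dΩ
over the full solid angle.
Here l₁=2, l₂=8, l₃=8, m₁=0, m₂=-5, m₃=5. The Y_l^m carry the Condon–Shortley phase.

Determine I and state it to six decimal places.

m-sum 0 ✓  L=18 even ✓  6≤8≤10 ✓
Π(2lᵢ+1) = 5×17×17 = 1445
triangle coeff Δ(2,8,8) = 1/348840
Σ_t [0,2]: t=0:+1/116121600 t=1:−1/25401600 t=2:+1/116121600 = -1/45158400
(3j)²=24/1615 [(2 8 8; 0 0 0)], sign=-1
Σ_t [0,2]: t=0:+1/958003200 t=1:−1/958003200 t=2:+1/24908083200 = 1/24908083200
(3j)²=1/38760 [(2 8 8; 0 -5 5)], sign=-1
⇒ 4πI² = 1/1805
I = (+1)√(1/1805/(4π)) = 0.00663982

0.006640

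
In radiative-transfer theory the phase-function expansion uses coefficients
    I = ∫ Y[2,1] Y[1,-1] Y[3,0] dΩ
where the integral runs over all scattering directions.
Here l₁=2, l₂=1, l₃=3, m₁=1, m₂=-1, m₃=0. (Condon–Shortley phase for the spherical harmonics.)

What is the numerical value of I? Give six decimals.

0.143048

Checks pass: Σm=0; 6 even; l₃=3∈[1,3].
(2·2+1)(2·1+1)(2·3+1) = 105
Δ: 0! 4! 2! / 7! → 1/105
sum: t=0:+1/4 = 1/4
3j²(2 1 3; 0 0 0) = Δ·Π!·Σ² = 3/35  (sign -1)
sum: t=0:+1/12 = 1/12
3j²(2 1 3; 1 -1 0) = Δ·Π!·Σ² = 1/35  (sign -1)
combine: 4πI² = 105·3/35·1/35 = 9/35
take √, sign +1: I = 0.14304817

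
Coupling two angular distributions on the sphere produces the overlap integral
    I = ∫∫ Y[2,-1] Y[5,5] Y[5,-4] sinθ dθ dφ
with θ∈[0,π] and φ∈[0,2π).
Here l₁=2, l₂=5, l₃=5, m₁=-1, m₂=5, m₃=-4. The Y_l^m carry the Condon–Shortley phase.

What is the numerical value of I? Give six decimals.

Checks pass: Σm=0; 12 even; l₃=5∈[3,7].
(2·2+1)(2·5+1)(2·5+1) = 605
Δ: 2! 2! 8! / 13! → 1/38610
sum: t=0:+1/2880 t=1:−1/576 t=2:+1/2880 = -1/960
3j²(2 5 5; 0 0 0) = Δ·Π!·Σ² = 10/429  (sign +1)
sum: t=2:+1/80640 = 1/80640
3j²(2 5 5; -1 5 -4) = Δ·Π!·Σ² = 9/286  (sign -1)
combine: 4πI² = 605·10/429·9/286 = 75/169
take √, sign -1: I = -0.18792404

-0.187924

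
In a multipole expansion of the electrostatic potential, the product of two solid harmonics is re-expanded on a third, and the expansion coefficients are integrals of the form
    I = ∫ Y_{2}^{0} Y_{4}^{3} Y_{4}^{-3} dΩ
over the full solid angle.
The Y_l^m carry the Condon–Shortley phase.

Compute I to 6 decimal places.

0.057344

m-sum 0 ✓  L=10 even ✓  2≤4≤6 ✓
Π(2lᵢ+1) = 5×9×9 = 405
triangle coeff Δ(2,4,4) = 1/13860
Σ_t [0,2]: t=0:+1/192 t=1:−1/36 t=2:+1/192 = -5/288
(3j)²=20/693 [(2 4 4; 0 0 0)], sign=-1
Σ_t [1,2]: t=1:−1/720 t=2:+1/480 = 1/1440
(3j)²=7/1980 [(2 4 4; 0 3 -3)], sign=-1
⇒ 4πI² = 5/121
I = (+1)√(5/121/(4π)) = 0.05734392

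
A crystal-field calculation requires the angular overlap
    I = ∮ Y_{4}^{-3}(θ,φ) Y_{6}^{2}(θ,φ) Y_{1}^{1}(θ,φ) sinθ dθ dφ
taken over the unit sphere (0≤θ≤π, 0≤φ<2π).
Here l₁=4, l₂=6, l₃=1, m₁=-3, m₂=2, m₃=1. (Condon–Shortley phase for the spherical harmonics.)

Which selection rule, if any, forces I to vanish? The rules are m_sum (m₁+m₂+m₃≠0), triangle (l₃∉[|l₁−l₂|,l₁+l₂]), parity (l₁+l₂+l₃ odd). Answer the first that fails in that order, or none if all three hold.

azimuthal sum: -3 + 2 + 1 = 0  ✓
2 ≤ 1 ≤ 10 (triangle on l)  ✗
L = 4 + 6 + 1 = 11 (odd)

triangle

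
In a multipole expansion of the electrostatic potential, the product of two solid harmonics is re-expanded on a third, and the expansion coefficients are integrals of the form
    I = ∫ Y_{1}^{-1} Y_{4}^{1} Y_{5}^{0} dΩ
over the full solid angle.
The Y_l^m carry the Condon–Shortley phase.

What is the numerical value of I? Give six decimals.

0.155288

Checks pass: Σm=0; 10 even; l₃=5∈[3,5].
(2·1+1)(2·4+1)(2·5+1) = 297
Δ: 0! 2! 8! / 11! → 1/495
sum: t=0:+1/576 = 1/576
3j²(1 4 5; 0 0 0) = Δ·Π!·Σ² = 5/99  (sign -1)
sum: t=0:+1/1440 = 1/1440
3j²(1 4 5; -1 1 0) = Δ·Π!·Σ² = 2/99  (sign -1)
combine: 4πI² = 297·5/99·2/99 = 10/33
take √, sign +1: I = 0.15528807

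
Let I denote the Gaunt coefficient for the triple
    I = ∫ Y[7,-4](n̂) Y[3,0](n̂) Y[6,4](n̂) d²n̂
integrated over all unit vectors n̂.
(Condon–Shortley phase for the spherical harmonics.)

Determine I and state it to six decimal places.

-0.078810

Rules hold: Σm=0, L=16 even, 4≤6≤10.
N = 15·7·13 = 1365
Δ = 4!·10!·2!/17! = 1/2042040
Racah Σ t=1..3: t=1:−1/207360 t=2:+1/57600 t=3:−1/207360 = 1/129600
⇒ 3j(7 3 6; 0 0 0)² = 168/12155, sgn +1
Racah Σ t=1..3: t=1:−1/43545600 t=2:+1/1451520 t=3:−1/967680 = -1/2721600
⇒ 3j(7 3 6; -4 0 4)² = 32/7735, sgn -1
4πI² = N·(3j₀)²·(3jₘ)² = 16128/206635
I = -1·√(0.0780507/4π) = -0.07881037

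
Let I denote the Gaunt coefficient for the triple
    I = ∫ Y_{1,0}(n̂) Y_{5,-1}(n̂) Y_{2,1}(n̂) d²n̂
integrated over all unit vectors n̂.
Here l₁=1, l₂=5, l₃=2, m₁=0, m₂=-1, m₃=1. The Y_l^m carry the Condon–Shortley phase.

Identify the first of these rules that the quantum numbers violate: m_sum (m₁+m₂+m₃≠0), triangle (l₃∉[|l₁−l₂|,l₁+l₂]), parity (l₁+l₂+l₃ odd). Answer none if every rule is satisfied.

Σmᵢ = 0  ✓
l₃∈[|l₁−l₂|,l₁+l₂]=[4,6], have l₃=2  ✗
Σlᵢ = 8 ⇒ even

triangle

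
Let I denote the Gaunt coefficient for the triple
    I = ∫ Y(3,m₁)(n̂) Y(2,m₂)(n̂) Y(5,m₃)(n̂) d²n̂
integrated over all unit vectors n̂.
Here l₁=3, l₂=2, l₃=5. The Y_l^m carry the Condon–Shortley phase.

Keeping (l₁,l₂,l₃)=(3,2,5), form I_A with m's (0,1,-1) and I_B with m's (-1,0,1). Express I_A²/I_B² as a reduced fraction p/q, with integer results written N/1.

Shared (l₁,l₂,l₃)=(3,2,5): N and (l;000)² cancel in I_A²/I_B².
A: Δ = 0!·6!·4!/11! = 1/2310; Racah Σ t=0..0: t=0:+1/216 = 1/216; ⇒ 3j(3 2 5; 0 1 -1)² = 8/231, sgn +1
B: Δ = 0!·6!·4!/11! = 1/2310; Racah Σ t=0..0: t=0:+1/192 = 1/192; ⇒ 3j(3 2 5; -1 0 1)² = 3/77, sgn +1
I_A²/I_B² = (8/231)/(3/77) = 8/9

8/9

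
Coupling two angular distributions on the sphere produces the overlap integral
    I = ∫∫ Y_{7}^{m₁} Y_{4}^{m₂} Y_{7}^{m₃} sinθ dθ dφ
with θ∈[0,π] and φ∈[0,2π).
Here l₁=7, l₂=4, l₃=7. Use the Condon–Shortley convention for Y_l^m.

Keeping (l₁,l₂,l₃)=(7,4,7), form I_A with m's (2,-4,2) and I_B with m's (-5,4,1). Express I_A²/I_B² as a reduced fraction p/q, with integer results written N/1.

Same 7,4,7: normalisation and zero-m 3j drop out of the ratio.
A: Δ: 4! 10! 4! / 19! → 1/58198140; sum: t=0:+1/8294400 = 1/8294400; 3j²(7 4 7; 2 -4 2) = Δ·Π!·Σ² = 882/46189  (sign -1)
B: Δ: 4! 10! 4! / 19! → 1/58198140; sum: t=4:+1/46448640 = 1/46448640; 3j²(7 4 7; -5 4 1) = Δ·Π!·Σ² = 75/8398  (sign +1)
I_A²/I_B² = (882/46189)/(75/8398) = 588/275

588/275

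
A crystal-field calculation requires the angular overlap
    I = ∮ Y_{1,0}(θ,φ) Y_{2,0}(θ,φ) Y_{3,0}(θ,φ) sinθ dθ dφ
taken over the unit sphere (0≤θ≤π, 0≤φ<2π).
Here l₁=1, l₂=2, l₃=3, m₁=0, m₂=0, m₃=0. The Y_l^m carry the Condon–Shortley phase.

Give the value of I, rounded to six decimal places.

Rules hold: Σm=0, L=6 even, 1≤3≤3.
N = 3·5·7 = 105
Δ = 0!·2!·4!/7! = 1/105
Racah Σ t=0..0: t=0:+1/4 = 1/4
⇒ 3j(1 2 3; 0 0 0)² = 3/35, sgn -1
(m-triple is (0,0,0) — same symbol as above.)
4πI² = N·(3j₀)²·(3jₘ)² = 27/35
I = +1·√(0.771429/4π) = 0.24776670

0.247767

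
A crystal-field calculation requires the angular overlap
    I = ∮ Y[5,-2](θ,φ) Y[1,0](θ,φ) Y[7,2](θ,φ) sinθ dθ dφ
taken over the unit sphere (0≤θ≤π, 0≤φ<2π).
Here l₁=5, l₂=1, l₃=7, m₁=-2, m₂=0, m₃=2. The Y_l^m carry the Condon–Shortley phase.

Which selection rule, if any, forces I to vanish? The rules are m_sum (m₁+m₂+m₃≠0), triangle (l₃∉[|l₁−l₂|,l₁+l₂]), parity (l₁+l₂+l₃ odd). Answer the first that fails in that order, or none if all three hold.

azimuthal sum: -2 + 0 + 2 = 0  ✓
4 ≤ 7 ≤ 6 (triangle on l)  ✗
L = 5 + 1 + 7 = 13 (odd)

triangle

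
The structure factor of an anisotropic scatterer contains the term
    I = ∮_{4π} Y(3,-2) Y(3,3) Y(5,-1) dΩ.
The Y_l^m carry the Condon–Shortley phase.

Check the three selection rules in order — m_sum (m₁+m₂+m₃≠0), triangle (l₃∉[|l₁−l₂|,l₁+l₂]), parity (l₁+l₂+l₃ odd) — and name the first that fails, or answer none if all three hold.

parity

m₁+m₂+m₃ = -2 + 3 − 1 = 0  ✓
triangle: |3−3|=0 ≤ l₃=5 ≤ 3+3=6  ✓
parity: l₁+l₂+l₃ = 11 is odd  ✗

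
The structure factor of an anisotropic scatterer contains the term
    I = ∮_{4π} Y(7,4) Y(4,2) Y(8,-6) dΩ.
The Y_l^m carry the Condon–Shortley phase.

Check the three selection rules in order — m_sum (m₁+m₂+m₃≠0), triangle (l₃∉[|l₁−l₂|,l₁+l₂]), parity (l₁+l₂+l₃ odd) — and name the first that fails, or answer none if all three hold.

m₁+m₂+m₃ = 4 + 2 − 6 = 0  ✓
triangle: |7−4|=3 ≤ l₃=8 ≤ 7+4=11  ✓
parity: l₁+l₂+l₃ = 19 is odd  ✗

parity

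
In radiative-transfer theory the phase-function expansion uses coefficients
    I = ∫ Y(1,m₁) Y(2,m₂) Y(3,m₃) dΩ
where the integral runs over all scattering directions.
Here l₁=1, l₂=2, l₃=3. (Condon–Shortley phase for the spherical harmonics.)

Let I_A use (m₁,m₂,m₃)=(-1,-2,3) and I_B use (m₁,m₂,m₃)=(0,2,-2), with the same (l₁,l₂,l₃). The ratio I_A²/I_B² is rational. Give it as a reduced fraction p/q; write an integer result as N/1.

Same 1,2,3: normalisation and zero-m 3j drop out of the ratio.
A: Δ: 0! 2! 4! / 7! → 1/105; sum: t=0:+1/48 = 1/48; 3j²(1 2 3; -1 -2 3) = Δ·Π!·Σ² = 1/7  (sign +1)
B: Δ: 0! 2! 4! / 7! → 1/105; sum: t=0:+1/24 = 1/24; 3j²(1 2 3; 0 2 -2) = Δ·Π!·Σ² = 1/21  (sign -1)
I_A²/I_B² = (1/7)/(1/21) = 3/1

3/1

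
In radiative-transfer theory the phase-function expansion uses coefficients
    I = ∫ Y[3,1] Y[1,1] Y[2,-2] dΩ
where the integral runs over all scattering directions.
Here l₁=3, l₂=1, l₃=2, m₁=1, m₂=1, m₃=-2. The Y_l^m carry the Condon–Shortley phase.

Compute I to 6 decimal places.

-0.082589

Checks pass: Σm=0; 6 even; l₃=2∈[2,4].
(2·3+1)(2·1+1)(2·2+1) = 105
Δ: 2! 4! 0! / 7! → 1/105
sum: t=1:−1/4 = -1/4
3j²(3 1 2; 0 0 0) = Δ·Π!·Σ² = 3/35  (sign -1)
sum: t=2:+1/48 = 1/48
3j²(3 1 2; 1 1 -2) = Δ·Π!·Σ² = 1/105  (sign +1)
combine: 4πI² = 105·3/35·1/105 = 3/35
take √, sign -1: I = -0.08258890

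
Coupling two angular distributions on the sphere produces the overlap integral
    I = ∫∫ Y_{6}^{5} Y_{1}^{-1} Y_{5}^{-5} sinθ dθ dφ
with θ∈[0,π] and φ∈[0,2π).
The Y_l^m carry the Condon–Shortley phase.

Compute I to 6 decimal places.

m-sum = 5 − 1 − 5 = -1 ≠ 0 ⇒ I = 0

0.000000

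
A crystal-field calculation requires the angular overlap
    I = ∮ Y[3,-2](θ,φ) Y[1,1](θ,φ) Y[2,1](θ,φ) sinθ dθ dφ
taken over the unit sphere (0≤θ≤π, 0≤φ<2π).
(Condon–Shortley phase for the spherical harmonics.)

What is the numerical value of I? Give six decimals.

Checks pass: Σm=0; 6 even; l₃=2∈[2,4].
(2·3+1)(2·1+1)(2·2+1) = 105
Δ: 2! 4! 0! / 7! → 1/105
sum: t=1:−1/4 = -1/4
3j²(3 1 2; 0 0 0) = Δ·Π!·Σ² = 3/35  (sign -1)
sum: t=2:+1/12 = 1/12
3j²(3 1 2; -2 1 1) = Δ·Π!·Σ² = 2/21  (sign -1)
combine: 4πI² = 105·3/35·2/21 = 6/7
take √, sign +1: I = 0.26116903

0.261169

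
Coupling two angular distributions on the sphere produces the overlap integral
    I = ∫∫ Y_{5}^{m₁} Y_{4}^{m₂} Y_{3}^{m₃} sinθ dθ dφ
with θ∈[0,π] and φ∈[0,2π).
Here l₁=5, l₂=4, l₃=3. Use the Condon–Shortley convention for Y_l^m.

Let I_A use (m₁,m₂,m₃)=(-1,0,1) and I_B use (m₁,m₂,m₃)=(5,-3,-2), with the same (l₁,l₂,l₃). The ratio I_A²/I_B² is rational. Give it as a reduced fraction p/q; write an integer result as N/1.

121/735

l's match ⇒ only the (l;m) 3-j factors differ between A and B.
A: triangle coeff Δ(5,4,3) = 1/180180; Σ_t [2,4]: t=2:+1/2304 t=3:−1/216 t=4:+1/384 = -11/6912; (3j)²=11/1638 [(5 4 3; -1 0 1)], sign=-1
B: triangle coeff Δ(5,4,3) = 1/180180; Σ_t [0,0]: t=0:+1/17280 = 1/17280; (3j)²=35/858 [(5 4 3; 5 -3 -2)], sign=-1
I_A²/I_B² = (11/1638)/(35/858) = 121/735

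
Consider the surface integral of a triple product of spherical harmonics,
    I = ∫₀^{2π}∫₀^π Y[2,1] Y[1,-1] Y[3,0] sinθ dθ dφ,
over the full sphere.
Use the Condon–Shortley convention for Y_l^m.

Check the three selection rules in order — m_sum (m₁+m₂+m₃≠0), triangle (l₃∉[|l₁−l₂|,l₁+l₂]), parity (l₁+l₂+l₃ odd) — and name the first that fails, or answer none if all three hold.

none

Σmᵢ = 0  ✓
l₃∈[|l₁−l₂|,l₁+l₂]=[1,3], have l₃=3  ✓
Σlᵢ = 6 ⇒ even  ✓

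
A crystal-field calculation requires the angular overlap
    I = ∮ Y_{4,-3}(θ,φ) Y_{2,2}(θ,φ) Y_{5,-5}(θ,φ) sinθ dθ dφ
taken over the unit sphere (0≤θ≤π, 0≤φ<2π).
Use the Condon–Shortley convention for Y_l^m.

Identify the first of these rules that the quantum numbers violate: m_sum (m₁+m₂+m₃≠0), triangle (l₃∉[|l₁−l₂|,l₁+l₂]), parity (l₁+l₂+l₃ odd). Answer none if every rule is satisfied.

azimuthal sum: -3 + 2 − 5 = -6  ✗
2 ≤ 5 ≤ 6 (triangle on l)
L = 4 + 2 + 5 = 11 (odd)

m_sum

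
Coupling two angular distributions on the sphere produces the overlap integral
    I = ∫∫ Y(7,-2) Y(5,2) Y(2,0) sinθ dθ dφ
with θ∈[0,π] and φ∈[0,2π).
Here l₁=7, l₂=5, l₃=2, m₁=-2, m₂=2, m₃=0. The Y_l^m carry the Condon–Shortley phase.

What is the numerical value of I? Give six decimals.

Checks pass: Σm=0; 14 even; l₃=2∈[2,12].
(2·7+1)(2·5+1)(2·2+1) = 825
Δ: 10! 4! 0! / 15! → 1/15015
sum: t=5:−1/57600 = -1/57600
3j²(7 5 2; 0 0 0) = Δ·Π!·Σ² = 21/715  (sign -1)
sum: t=7:−1/120960 = -1/120960
3j²(7 5 2; -2 2 0) = Δ·Π!·Σ² = 24/1001  (sign -1)
combine: 4πI² = 825·21/715·24/1001 = 1080/1859
take √, sign +1: I = 0.21501425

0.215014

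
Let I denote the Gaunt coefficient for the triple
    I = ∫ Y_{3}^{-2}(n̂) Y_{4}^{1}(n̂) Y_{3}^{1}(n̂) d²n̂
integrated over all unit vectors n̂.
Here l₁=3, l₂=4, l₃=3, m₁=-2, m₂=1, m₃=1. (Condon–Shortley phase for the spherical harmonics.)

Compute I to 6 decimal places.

m-sum 0 ✓  L=10 even ✓  1≤3≤7 ✓
Π(2lᵢ+1) = 7×9×7 = 441
triangle coeff Δ(3,4,3) = 1/34650
Σ_t [1,3]: t=1:−1/72 t=2:+1/16 t=3:−1/72 = 5/144
(3j)²=2/77 [(3 4 3; 0 0 0)], sign=-1
Σ_t [3,4]: t=3:−1/48 t=4:+1/144 = -1/72
(3j)²=16/693 [(3 4 3; -2 1 1)], sign=-1
⇒ 4πI² = 32/121
I = (+1)√(32/121/(4π)) = 0.14506992

0.145070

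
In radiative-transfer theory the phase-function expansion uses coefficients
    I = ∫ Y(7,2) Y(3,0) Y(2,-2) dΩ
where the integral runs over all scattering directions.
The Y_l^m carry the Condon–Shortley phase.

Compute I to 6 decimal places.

0.000000

l₃=2 ∉ [4,10] — triangle fails ⇒ I = 0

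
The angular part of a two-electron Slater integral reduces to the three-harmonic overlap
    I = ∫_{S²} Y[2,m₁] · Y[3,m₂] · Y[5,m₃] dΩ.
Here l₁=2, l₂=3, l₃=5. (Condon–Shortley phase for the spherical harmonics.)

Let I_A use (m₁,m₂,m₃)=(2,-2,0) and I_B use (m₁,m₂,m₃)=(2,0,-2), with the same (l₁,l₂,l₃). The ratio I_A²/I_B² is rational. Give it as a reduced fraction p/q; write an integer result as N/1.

1/7

l's match ⇒ only the (l;m) 3-j factors differ between A and B.
A: triangle coeff Δ(2,3,5) = 1/2310; Σ_t [0,0]: t=0:+1/2880 = 1/2880; (3j)²=1/462 [(2 3 5; 2 -2 0)], sign=-1
B: triangle coeff Δ(2,3,5) = 1/2310; Σ_t [0,0]: t=0:+1/864 = 1/864; (3j)²=1/66 [(2 3 5; 2 0 -2)], sign=-1
I_A²/I_B² = (1/462)/(1/66) = 1/7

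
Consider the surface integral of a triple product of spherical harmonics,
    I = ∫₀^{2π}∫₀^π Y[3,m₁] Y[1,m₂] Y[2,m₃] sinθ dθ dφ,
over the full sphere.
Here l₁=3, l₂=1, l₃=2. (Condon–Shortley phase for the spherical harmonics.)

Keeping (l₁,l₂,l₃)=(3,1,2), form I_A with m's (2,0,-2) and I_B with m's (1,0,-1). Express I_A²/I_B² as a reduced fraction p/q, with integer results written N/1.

5/8

l's match ⇒ only the (l;m) 3-j factors differ between A and B.
A: triangle coeff Δ(3,1,2) = 1/105; Σ_t [1,1]: t=1:−1/24 = -1/24; (3j)²=1/21 [(3 1 2; 2 0 -2)], sign=-1
B: triangle coeff Δ(3,1,2) = 1/105; Σ_t [1,1]: t=1:−1/6 = -1/6; (3j)²=8/105 [(3 1 2; 1 0 -1)], sign=+1
I_A²/I_B² = (1/21)/(8/105) = 5/8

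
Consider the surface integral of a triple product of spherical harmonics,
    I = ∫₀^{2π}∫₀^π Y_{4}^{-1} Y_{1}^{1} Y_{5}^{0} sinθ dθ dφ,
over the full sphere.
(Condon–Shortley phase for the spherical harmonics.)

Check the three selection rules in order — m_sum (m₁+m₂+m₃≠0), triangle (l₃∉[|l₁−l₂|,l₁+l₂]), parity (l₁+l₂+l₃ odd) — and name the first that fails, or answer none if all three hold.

azimuthal sum: -1 + 1 + 0 = 0  ✓
3 ≤ 5 ≤ 5 (triangle on l)  ✓
L = 4 + 1 + 5 = 10 (even)  ✓

none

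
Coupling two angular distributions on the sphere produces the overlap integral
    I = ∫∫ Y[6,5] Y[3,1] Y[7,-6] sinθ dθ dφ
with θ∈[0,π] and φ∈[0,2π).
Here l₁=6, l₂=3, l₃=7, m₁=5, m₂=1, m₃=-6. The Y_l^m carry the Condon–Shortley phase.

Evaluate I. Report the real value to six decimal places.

-0.034007

m-sum 0 ✓  L=16 even ✓  3≤7≤9 ✓
Π(2lᵢ+1) = 13×7×15 = 1365
triangle coeff Δ(6,3,7) = 1/2042040
Σ_t [0,2]: t=0:+1/207360 t=1:−1/57600 t=2:+1/207360 = -1/129600
(3j)²=168/12155 [(6 3 7; 0 0 0)], sign=+1
Σ_t [0,1]: t=0:+1/17418240 t=1:−1/21772800 = 1/87091200
(3j)²=11/14280 [(6 3 7; 5 1 -6)], sign=-1
⇒ 4πI² = 21/1445
I = (-1)√(21/1445/(4π)) = -0.03400719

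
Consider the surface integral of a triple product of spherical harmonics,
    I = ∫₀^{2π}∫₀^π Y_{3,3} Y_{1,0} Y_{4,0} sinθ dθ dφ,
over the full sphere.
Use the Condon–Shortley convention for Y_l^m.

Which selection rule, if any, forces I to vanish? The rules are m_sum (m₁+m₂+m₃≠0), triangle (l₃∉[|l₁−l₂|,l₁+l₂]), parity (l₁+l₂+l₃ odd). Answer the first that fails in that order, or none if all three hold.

Σmᵢ = 3  ✗
l₃∈[|l₁−l₂|,l₁+l₂]=[2,4], have l₃=4
Σlᵢ = 8 ⇒ even

m_sum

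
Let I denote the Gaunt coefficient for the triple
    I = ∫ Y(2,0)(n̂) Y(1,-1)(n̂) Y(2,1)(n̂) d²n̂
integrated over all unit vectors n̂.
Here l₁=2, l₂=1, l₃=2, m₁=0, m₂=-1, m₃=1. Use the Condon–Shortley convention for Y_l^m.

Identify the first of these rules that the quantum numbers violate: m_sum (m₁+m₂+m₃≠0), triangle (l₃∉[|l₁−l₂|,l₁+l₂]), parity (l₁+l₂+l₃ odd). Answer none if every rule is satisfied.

azimuthal sum: 0 − 1 + 1 = 0  ✓
1 ≤ 2 ≤ 3 (triangle on l)  ✓
L = 2 + 1 + 2 = 5 (odd)  ✗

parity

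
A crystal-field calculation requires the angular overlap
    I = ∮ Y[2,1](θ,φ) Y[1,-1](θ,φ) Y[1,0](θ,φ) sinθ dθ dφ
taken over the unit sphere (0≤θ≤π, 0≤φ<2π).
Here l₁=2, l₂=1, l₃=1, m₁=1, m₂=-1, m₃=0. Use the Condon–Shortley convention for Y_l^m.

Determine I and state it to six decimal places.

-0.218510

m-sum 0 ✓  L=4 even ✓  1≤1≤3 ✓
Π(2lᵢ+1) = 5×3×3 = 45
triangle coeff Δ(2,1,1) = 1/30
Σ_t [1,1]: t=1:−1/1 = -1/1
(3j)²=2/15 [(2 1 1; 0 0 0)], sign=+1
Σ_t [0,0]: t=0:+1/2 = 1/2
(3j)²=1/10 [(2 1 1; 1 -1 0)], sign=-1
⇒ 4πI² = 3/5
I = (-1)√(3/5/(4π)) = -0.21850969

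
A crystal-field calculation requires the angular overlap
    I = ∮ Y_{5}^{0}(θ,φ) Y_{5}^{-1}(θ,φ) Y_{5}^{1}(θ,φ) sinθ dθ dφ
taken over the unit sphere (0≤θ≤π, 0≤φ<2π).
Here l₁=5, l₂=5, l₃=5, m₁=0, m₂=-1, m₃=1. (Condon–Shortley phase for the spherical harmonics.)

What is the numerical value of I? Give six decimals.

Σlᵢ=15 odd — θ-integrand is odd under cosθ→−cosθ; I=0

0.000000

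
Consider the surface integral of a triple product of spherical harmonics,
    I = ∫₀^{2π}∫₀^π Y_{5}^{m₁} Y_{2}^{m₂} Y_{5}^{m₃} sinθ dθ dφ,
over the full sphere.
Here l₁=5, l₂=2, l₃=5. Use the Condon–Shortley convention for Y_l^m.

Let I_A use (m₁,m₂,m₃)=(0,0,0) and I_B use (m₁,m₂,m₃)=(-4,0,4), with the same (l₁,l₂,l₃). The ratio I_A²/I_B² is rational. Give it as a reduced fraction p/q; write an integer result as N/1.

Same 5,2,5: normalisation and zero-m 3j drop out of the ratio.
A: Δ: 2! 8! 2! / 13! → 1/38610; sum: t=0:+1/2880 t=1:−1/576 t=2:+1/2880 = -1/960; 3j²(5 2 5; 0 0 0) = Δ·Π!·Σ² = 10/429  (sign +1)
B: Δ: 2! 8! 2! / 13! → 1/38610; sum: t=1:−1/40320 t=2:+1/20160 = 1/40320; 3j²(5 2 5; -4 0 4) = Δ·Π!·Σ² = 6/715  (sign -1)
I_A²/I_B² = (10/429)/(6/715) = 25/9

25/9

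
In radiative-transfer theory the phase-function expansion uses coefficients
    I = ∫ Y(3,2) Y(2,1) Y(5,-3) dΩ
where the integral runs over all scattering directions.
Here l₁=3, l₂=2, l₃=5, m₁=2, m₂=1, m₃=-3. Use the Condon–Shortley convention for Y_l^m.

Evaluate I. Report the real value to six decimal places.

-0.253584

Checks pass: Σm=0; 10 even; l₃=5∈[1,5].
(2·3+1)(2·2+1)(2·5+1) = 385
Δ: 0! 6! 4! / 11! → 1/2310
sum: t=0:+1/144 = 1/144
3j²(3 2 5; 0 0 0) = Δ·Π!·Σ² = 10/231  (sign -1)
sum: t=0:+1/720 = 1/720
3j²(3 2 5; 2 1 -3) = Δ·Π!·Σ² = 8/165  (sign +1)
combine: 4πI² = 385·10/231·8/165 = 80/99
take √, sign -1: I = -0.25358436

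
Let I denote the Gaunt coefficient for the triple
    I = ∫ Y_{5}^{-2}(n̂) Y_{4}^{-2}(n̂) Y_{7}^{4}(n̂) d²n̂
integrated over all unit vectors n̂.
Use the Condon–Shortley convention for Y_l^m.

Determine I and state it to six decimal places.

Checks pass: Σm=0; 16 even; l₃=7∈[1,9].
(2·5+1)(2·4+1)(2·7+1) = 1485
Δ: 2! 8! 6! / 17! → 1/6126120
sum: t=0:+1/69120 t=1:−1/20736 t=2:+1/69120 = -1/51840
3j²(5 4 7; 0 0 0) = Δ·Π!·Σ² = 280/21879  (sign +1)
sum: t=0:+1/483840 t=1:−1/172800 t=2:+1/1036800 = -1/362880
3j²(5 4 7; -2 -2 4) = Δ·Π!·Σ² = 20/1547  (sign +1)
combine: 4πI² = 1485·280/21879·20/1547 = 12000/48841
take √, sign +1: I = 0.13982777

0.139828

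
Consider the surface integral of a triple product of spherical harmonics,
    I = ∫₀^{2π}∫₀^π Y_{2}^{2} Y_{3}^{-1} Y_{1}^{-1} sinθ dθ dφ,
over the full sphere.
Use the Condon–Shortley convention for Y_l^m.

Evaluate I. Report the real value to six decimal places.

Rules hold: Σm=0, L=6 even, 1≤1≤5.
N = 5·7·3 = 105
Δ = 4!·0!·2!/7! = 1/105
Racah Σ t=2..2: t=2:+1/4 = 1/4
⇒ 3j(2 3 1; 0 0 0)² = 3/35, sgn -1
Racah Σ t=0..0: t=0:+1/48 = 1/48
⇒ 3j(2 3 1; 2 -1 -1)² = 1/105, sgn +1
4πI² = N·(3j₀)²·(3jₘ)² = 3/35
I = -1·√(0.0857143/4π) = -0.08258890

-0.082589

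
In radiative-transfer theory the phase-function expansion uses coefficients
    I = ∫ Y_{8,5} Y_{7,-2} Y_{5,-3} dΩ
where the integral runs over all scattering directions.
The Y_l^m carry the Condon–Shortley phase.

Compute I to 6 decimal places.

0.056053

Checks pass: Σm=0; 20 even; l₃=5∈[1,15].
(2·8+1)(2·7+1)(2·5+1) = 2805
Δ: 10! 6! 4! / 21! → 1/814773960
sum: t=3:−1/87091200 t=4:+1/4976640 t=5:−1/2073600 t=6:+1/4976640 t=7:−1/87091200 = -1/9676800
3j²(8 7 5; 0 0 0) = Δ·Π!·Σ² = 360/46189  (sign +1)
sum: t=1:−1/418037760 t=2:+1/58060800 t=3:−1/87091200 = 1/298598400
3j²(8 7 5; 5 -2 -3) = Δ·Π!·Σ² = 7/3876  (sign +1)
combine: 4πI² = 2805·360/46189·7/3876 = 3150/79781
take √, sign +1: I = 0.05605323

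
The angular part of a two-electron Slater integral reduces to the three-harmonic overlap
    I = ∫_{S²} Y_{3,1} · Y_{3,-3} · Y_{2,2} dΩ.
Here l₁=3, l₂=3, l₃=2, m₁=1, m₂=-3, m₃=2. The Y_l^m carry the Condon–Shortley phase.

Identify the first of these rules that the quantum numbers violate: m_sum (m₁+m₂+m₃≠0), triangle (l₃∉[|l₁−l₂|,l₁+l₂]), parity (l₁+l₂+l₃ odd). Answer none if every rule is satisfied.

m₁+m₂+m₃ = 1 − 3 + 2 = 0  ✓
triangle: |3−3|=0 ≤ l₃=2 ≤ 3+3=6  ✓
parity: l₁+l₂+l₃ = 8 is even  ✓

none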